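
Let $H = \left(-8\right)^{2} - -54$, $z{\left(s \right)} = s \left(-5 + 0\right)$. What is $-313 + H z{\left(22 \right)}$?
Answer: $-13293$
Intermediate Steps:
$z{\left(s \right)} = - 5 s$ ($z{\left(s \right)} = s \left(-5\right) = - 5 s$)
$H = 118$ ($H = 64 + 54 = 118$)
$-313 + H z{\left(22 \right)} = -313 + 118 \left(\left(-5\right) 22\right) = -313 + 118 \left(-110\right) = -313 - 12980 = -13293$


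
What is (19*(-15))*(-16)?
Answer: 4560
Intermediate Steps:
(19*(-15))*(-16) = -285*(-16) = 4560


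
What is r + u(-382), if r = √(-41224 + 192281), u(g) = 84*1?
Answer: 84 + √151057 ≈ 472.66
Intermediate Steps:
u(g) = 84
r = √151057 ≈ 388.66
r + u(-382) = √151057 + 84 = 84 + √151057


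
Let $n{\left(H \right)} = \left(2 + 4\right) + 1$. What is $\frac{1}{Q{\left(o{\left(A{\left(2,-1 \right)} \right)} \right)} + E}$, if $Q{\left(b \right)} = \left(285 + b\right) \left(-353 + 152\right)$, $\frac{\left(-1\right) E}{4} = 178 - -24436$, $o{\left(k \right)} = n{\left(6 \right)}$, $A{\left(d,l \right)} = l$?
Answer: $- \frac{1}{157148} \approx -6.3634 \cdot 10^{-6}$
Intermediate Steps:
$n{\left(H \right)} = 7$ ($n{\left(H \right)} = 6 + 1 = 7$)
$o{\left(k \right)} = 7$
$E = -98456$ ($E = - 4 \left(178 - -24436\right) = - 4 \left(178 + 24436\right) = \left(-4\right) 24614 = -98456$)
$Q{\left(b \right)} = -57285 - 201 b$ ($Q{\left(b \right)} = \left(285 + b\right) \left(-201\right) = -57285 - 201 b$)
$\frac{1}{Q{\left(o{\left(A{\left(2,-1 \right)} \right)} \right)} + E} = \frac{1}{\left(-57285 - 1407\right) - 98456} = \frac{1}{-58692 - 98456} = \frac{1}{-157148} = - \frac{1}{157148}$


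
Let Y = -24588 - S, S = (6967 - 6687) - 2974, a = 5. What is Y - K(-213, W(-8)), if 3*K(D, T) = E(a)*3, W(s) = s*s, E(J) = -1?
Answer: -21893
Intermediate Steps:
S = -2694 (S = 280 - 2974 = -2694)
W(s) = s**2
K(D, T) = -1 (K(D, T) = (-1*3)/3 = (1/3)*(-3) = -1)
Y = -21894 (Y = -24588 - 1*(-2694) = -24588 + 2694 = -21894)
Y - K(-213, W(-8)) = -21894 - 1*(-1) = -21894 + 1 = -21893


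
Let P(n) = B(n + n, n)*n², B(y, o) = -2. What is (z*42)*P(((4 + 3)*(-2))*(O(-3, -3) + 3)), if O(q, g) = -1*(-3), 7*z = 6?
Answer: -508032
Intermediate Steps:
z = 6/7 (z = (⅐)*6 = 6/7 ≈ 0.85714)
O(q, g) = 3
P(n) = -2*n²
(z*42)*P(((4 + 3)*(-2))*(O(-3, -3) + 3)) = ((6/7)*42)*(-2*4*(3 + 3)²*(4 + 3)²) = 36*(-2*((7*(-2))*6)²) = 36*(-2*(-14*6)²) = 36*(-2*(-84)²) = 36*(-2*7056) = 36*(-14112) = -508032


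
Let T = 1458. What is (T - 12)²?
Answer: 2090916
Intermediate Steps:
(T - 12)² = (1458 - 12)² = 1446² = 2090916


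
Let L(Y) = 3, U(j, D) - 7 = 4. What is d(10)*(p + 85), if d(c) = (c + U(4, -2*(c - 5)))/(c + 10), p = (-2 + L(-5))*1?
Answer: 903/10 ≈ 90.300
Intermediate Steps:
U(j, D) = 11 (U(j, D) = 7 + 4 = 11)
p = 1 (p = (-2 + 3)*1 = 1*1 = 1)
d(c) = (11 + c)/(10 + c) (d(c) = (c + 11)/(c + 10) = (11 + c)/(10 + c))
d(10)*(p + 85) = ((11 + 10)/(10 + 10))*(1 + 85) = (21/20)*86 = 903/10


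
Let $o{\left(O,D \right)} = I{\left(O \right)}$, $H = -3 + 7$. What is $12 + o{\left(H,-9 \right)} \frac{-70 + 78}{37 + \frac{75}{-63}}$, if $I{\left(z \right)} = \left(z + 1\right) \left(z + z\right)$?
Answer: $\frac{984}{47} \approx 20.936$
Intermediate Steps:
$H = 4$
$I{\left(z \right)} = 2 z \left(1 + z\right)$ ($I{\left(z \right)} = \left(1 + z\right) 2 z = 2 z \left(1 + z\right)$)
$o{\left(O,D \right)} = 2 O \left(1 + O\right)$
$12 + o{\left(H,-9 \right)} \frac{-70 + 78}{37 + \frac{75}{-63}} = 12 + 2 \cdot 4 \left(1 + 4\right) \frac{-70 + 78}{37 + \frac{75}{-63}} = 12 + 2 \cdot 4 \cdot 5 \frac{8}{37 + 75 \left(- \frac{1}{63}\right)} = 12 + 40 \frac{8}{37 - \frac{25}{21}} = 12 + 40 \frac{8}{\frac{752}{21}} = 12 + 40 \cdot 8 \cdot \frac{21}{752} = 12 + 40 \cdot \frac{21}{94} = 12 + \frac{420}{47} = \frac{984}{47}$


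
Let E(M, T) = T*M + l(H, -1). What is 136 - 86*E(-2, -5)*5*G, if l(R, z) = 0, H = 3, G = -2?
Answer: 8736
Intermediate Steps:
E(M, T) = M*T (E(M, T) = T*M + 0 = M*T + 0 = M*T)
136 - 86*E(-2, -5)*5*G = 136 - 86*(-2*(-5))*5*(-2) = 136 - 860*(-10) = 136 - 86*(-100) = 136 + 8600 = 8736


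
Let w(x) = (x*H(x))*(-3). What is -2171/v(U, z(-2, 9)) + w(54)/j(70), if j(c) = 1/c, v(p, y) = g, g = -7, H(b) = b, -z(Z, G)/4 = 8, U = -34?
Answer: -4284349/7 ≈ -6.1205e+5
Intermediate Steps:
z(Z, G) = -32 (z(Z, G) = -4*8 = -32)
v(p, y) = -7
w(x) = -3*x² (w(x) = (x*x)*(-3) = x²*(-3) = -3*x²)
-2171/v(U, z(-2, 9)) + w(54)/j(70) = -2171/(-7) + (-3*54²)/(1/70) = -2171*(-⅐) + (-3*2916)/(1/70) = 2171/7 - 8748*70 = 2171/7 - 612360 = -4284349/7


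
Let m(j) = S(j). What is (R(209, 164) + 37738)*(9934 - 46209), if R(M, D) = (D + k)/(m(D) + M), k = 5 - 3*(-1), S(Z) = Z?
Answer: -510623078650/373 ≈ -1.3690e+9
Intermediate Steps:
m(j) = j
k = 8 (k = 5 + 3 = 8)
R(M, D) = (8 + D)/(D + M) (R(M, D) = (D + 8)/(D + M) = (8 + D)/(D + M))
(R(209, 164) + 37738)*(9934 - 46209) = ((8 + 164)/(164 + 209) + 37738)*(9934 - 46209) = (172/373 + 37738)*(-36275) = (14076446/373)*(-36275) = -510623078650/373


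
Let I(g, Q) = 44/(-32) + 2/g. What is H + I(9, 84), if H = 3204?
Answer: 230605/72 ≈ 3202.8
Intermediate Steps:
I(g, Q) = -11/8 + 2/g (I(g, Q) = 44*(-1/32) + 2/g = -11/8 + 2/g)
H + I(9, 84) = 3204 + (-11/8 + 2/9) = 3204 - 83/72 = 230605/72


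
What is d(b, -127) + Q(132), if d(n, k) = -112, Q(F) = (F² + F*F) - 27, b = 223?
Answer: 34709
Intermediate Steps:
Q(F) = -27 + 2*F² (Q(F) = (F² + F²) - 27 = 2*F² - 27 = -27 + 2*F²)
d(b, -127) + Q(132) = -112 + (-27 + 2*132²) = -112 + (-27 + 2*17424) = -112 + (-27 + 34848) = -112 + 34821 = 34709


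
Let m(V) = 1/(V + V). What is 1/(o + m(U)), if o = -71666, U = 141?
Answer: -282/20209811 ≈ -1.3954e-5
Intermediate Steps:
m(V) = 1/(2*V)
1/(o + m(U)) = 1/(-71666 + (½)/141) = 1/(-71666 + (½)*(1/141)) = 1/(-71666 + 1/282) = 1/(-20209811/282) = -282/20209811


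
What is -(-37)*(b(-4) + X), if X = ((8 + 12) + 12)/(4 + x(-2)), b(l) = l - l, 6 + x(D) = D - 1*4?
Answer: -148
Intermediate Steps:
x(D) = -10 + D (x(D) = -6 + (D - 1*4) = -6 + (D - 4) = -6 + (-4 + D) = -10 + D)
b(l) = 0
X = -4 (X = ((8 + 12) + 12)/(4 + (-10 - 2)) = (20 + 12)/(4 - 12) = 32/(-8) = 32*(-⅛) = -4)
-(-37)*(b(-4) + X) = -(-37)*(0 - 4) = -(-37)*(-4) = -1*148 = -148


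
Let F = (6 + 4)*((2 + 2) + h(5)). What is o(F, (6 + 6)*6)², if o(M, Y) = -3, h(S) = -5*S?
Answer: 9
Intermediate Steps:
F = -210 (F = (6 + 4)*((2 + 2) - 5*5) = 10*(4 - 25) = 10*(-21) = -210)
o(F, (6 + 6)*6)² = (-3)² = 9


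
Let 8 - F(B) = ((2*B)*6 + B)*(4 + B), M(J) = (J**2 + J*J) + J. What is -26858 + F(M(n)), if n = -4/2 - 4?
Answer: -86910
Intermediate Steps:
n = -6 (n = -4*1/2 - 4 = -2 - 4 = -6)
M(J) = J + 2*J**2 (M(J) = (J**2 + J**2) + J = 2*J**2 + J = J + 2*J**2)
F(B) = 8 - 13*B*(4 + B) (F(B) = 8 - ((2*B)*6 + B)*(4 + B) = 8 - (12*B + B)*(4 + B) = 8 - 13*B*(4 + B))
-26858 + F(M(n)) = -26858 + (8 - (-312)*(1 + 2*(-6)) - 13*36*(1 + 2*(-6))**2) = -26858 + (8 - (-312)*(1 - 12) - 13*36*(1 - 12)**2) = -26858 + (8 - (-312)*(-11) - 13*(-6*(-11))**2) = -26858 + (8 - 52*66 - 13*66**2) = -26858 + (8 - 3432 - 13*4356) = -26858 + (8 - 3432 - 56628) = -26858 - 60052 = -86910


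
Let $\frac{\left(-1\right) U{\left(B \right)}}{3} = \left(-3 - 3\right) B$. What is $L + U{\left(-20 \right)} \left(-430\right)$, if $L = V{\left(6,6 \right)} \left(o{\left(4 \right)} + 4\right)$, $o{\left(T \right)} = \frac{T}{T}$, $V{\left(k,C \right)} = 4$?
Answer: $154820$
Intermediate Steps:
$o{\left(T \right)} = 1$
$U{\left(B \right)} = 18 B$ ($U{\left(B \right)} = - 3 \left(-3 - 3\right) B = - 3 \left(- 6 B\right) = 18 B$)
$L = 20$ ($L = 4 \left(1 + 4\right) = 4 \cdot 5 = 20$)
$L + U{\left(-20 \right)} \left(-430\right) = 20 + 18 \left(-20\right) \left(-430\right) = 20 - -154800 = 20 + 154800 = 154820$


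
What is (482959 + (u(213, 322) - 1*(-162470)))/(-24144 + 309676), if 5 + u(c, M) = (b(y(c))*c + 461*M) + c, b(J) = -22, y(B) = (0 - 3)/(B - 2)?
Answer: 41547/15028 ≈ 2.7646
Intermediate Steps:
y(B) = -3/(-2 + B)
u(c, M) = -5 - 21*c + 461*M (u(c, M) = -5 + ((-22*c + 461*M) + c) = -5 + (-21*c + 461*M) = -5 - 21*c + 461*M)
(482959 + (u(213, 322) - 1*(-162470)))/(-24144 + 309676) = (482959 + ((-5 - 21*213 + 461*322) - 1*(-162470)))/(-24144 + 309676) = (482959 + ((-5 - 4473 + 148442) + 162470))/285532 = (482959 + (143964 + 162470))*(1/285532) = (482959 + 306434)*(1/285532) = 789393*(1/285532) = 41547/15028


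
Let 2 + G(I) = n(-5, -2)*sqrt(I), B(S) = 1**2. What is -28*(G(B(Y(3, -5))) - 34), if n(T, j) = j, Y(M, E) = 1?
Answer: 1064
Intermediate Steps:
B(S) = 1
G(I) = -2 - 2*sqrt(I)
-28*(G(B(Y(3, -5))) - 34) = -28*((-2 - 2*sqrt(1)) - 34) = -28*((-2 - 2*1) - 34) = -28*((-2 - 2) - 34) = -28*(-4 - 34) = -28*(-38) = 1064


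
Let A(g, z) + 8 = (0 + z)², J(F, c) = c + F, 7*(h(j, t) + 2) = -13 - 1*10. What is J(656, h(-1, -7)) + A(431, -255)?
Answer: 459674/7 ≈ 65668.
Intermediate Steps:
h(j, t) = -37/7 (h(j, t) = -2 + (-13 - 1*10)/7 = -2 + (-13 - 10)/7 = -2 + (⅐)*(-23) = -2 - 23/7 = -37/7)
J(F, c) = F + c
A(g, z) = -8 + z² (A(g, z) = -8 + (0 + z)² = -8 + z²)
J(656, h(-1, -7)) + A(431, -255) = (656 - 37/7) + (-8 + (-255)²) = 4555/7 + (-8 + 65025) = 4555/7 + 65017 = 459674/7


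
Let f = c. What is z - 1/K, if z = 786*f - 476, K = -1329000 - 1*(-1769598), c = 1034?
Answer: 357874844303/440598 ≈ 8.1225e+5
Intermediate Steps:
f = 1034
K = 440598 (K = -1329000 + 1769598 = 440598)
z = 812248 (z = 786*1034 - 476 = 812724 - 476 = 812248)
z - 1/K = 812248 - 1/440598 = 357874844303/440598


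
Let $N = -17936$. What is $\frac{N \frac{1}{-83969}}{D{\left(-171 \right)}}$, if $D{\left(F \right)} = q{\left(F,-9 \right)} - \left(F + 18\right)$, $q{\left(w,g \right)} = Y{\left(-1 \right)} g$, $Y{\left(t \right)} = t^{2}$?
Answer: $\frac{1121}{755721} \approx 0.0014834$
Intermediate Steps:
$q{\left(w,g \right)} = g$ ($q{\left(w,g \right)} = \left(-1\right)^{2} g = 1 g = g$)
$D{\left(F \right)} = -27 - F$ ($D{\left(F \right)} = -9 - \left(F + 18\right) = -9 - \left(18 + F\right) = -27 - F$)
$\frac{N \frac{1}{-83969}}{D{\left(-171 \right)}} = \frac{\left(-17936\right) \frac{1}{-83969}}{-27 - -171} = \frac{\left(-17936\right) \left(- \frac{1}{83969}\right)}{-27 + 171} = \frac{17936}{83969 \cdot 144} = \frac{17936}{83969} \cdot \frac{1}{144} = \frac{1121}{755721}$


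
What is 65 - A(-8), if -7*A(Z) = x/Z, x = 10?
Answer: 1815/28 ≈ 64.821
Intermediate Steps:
A(Z) = -10/(7*Z)
65 - A(-8) = 65 - (-10)/(7*(-8)) = 65 - (-10)*(-1)/(7*8) = 65 - 1*5/28 = 65 - 5/28 = 1815/28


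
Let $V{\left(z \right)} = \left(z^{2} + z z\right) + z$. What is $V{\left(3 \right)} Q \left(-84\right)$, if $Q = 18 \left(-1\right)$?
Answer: $31752$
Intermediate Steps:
$V{\left(z \right)} = z + 2 z^{2}$ ($V{\left(z \right)} = \left(z^{2} + z^{2}\right) + z = 2 z^{2} + z = z + 2 z^{2}$)
$Q = -18$
$V{\left(3 \right)} Q \left(-84\right) = 3 \left(1 + 2 \cdot 3\right) \left(-18\right) \left(-84\right) = 3 \left(1 + 6\right) \left(-18\right) \left(-84\right) = 3 \cdot 7 \left(-18\right) \left(-84\right) = 21 \left(-18\right) \left(-84\right) = \left(-378\right) \left(-84\right) = 31752$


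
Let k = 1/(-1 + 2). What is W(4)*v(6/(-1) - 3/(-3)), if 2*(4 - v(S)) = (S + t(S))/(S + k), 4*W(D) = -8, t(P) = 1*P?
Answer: -11/2 ≈ -5.5000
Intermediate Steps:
t(P) = P
k = 1 (k = 1/1 = 1)
W(D) = -2 (W(D) = (1/4)*(-8) = -2)
v(S) = 4 - S/(1 + S) (v(S) = 4 - (S + S)/(2*(S + 1)) = 4 - 2*S/(2*(1 + S)) = 4 - S/(1 + S))
W(4)*v(6/(-1) - 3/(-3)) = -2*(4 + 3*(6/(-1) - 3/(-3)))/(1 + (6/(-1) - 3/(-3))) = -2*(4 + 3*(6*(-1) - 3*(-1/3)))/(1 + (6*(-1) - 3*(-1/3))) = -2*(4 + 3*(-6 + 1))/(1 + (-6 + 1)) = -2*(4 + 3*(-5))/(1 - 5) = -2*(4 - 15)/(-4) = -(-1)*(-11)/2 = -2*11/4 = -11/2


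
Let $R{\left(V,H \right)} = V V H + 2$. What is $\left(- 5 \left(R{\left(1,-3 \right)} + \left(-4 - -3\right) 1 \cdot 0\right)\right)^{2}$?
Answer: $25$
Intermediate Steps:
$R{\left(V,H \right)} = 2 + H V^{2}$ ($R{\left(V,H \right)} = V^{2} H + 2 = H V^{2} + 2 = 2 + H V^{2}$)
$\left(- 5 \left(R{\left(1,-3 \right)} + \left(-4 - -3\right) 1 \cdot 0\right)\right)^{2} = \left(- 5 \left(\left(2 - 3 \cdot 1^{2}\right) + \left(-4 - -3\right) 1 \cdot 0\right)\right)^{2} = \left(- 5 \left(\left(2 - 3\right) + \left(-4 + 3\right) 1 \cdot 0\right)\right)^{2} = \left(- 5 \left(\left(2 - 3\right) + \left(-1\right) 1 \cdot 0\right)\right)^{2} = \left(- 5 \left(-1 - 0\right)\right)^{2} = \left(- 5 \left(-1 + 0\right)\right)^{2} = \left(\left(-5\right) \left(-1\right)\right)^{2} = 5^{2} = 25$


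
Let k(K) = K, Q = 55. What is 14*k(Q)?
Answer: 770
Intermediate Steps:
14*k(Q) = 14*55 = 770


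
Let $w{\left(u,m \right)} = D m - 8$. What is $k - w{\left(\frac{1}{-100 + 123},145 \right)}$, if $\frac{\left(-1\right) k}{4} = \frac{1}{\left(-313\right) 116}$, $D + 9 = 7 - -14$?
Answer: $- \frac{15721363}{9077} \approx -1732.0$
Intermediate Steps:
$D = 12$ ($D = -9 + \left(7 - -14\right) = -9 + \left(7 + 14\right) = -9 + 21 = 12$)
$w{\left(u,m \right)} = -8 + 12 m$ ($w{\left(u,m \right)} = 12 m - 8 = -8 + 12 m$)
$k = \frac{1}{9077}$ ($k = - \frac{4}{\left(-313\right) 116} = - \frac{4}{-36308} = \left(-4\right) \left(- \frac{1}{36308}\right) = \frac{1}{9077} \approx 0.00011017$)
$k - w{\left(\frac{1}{-100 + 123},145 \right)} = \frac{1}{9077} - \left(-8 + 12 \cdot 145\right) = \frac{1}{9077} - \left(-8 + 1740\right) = \frac{1}{9077} - 1732 = - \frac{15721363}{9077}$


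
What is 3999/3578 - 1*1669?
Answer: -5967683/3578 ≈ -1667.9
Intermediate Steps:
3999/3578 - 1*1669 = 3999*(1/3578) - 1669 = 3999/3578 - 1669 = -5967683/3578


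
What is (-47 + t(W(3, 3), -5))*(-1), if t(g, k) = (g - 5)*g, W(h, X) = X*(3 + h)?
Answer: -187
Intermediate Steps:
t(g, k) = g*(-5 + g) (t(g, k) = (-5 + g)*g = g*(-5 + g))
(-47 + t(W(3, 3), -5))*(-1) = (-47 + (3*(3 + 3))*(-5 + 3*(3 + 3)))*(-1) = (-47 + (3*6)*(-5 + 3*6))*(-1) = (-47 + 18*(-5 + 18))*(-1) = (-47 + 18*13)*(-1) = (-47 + 234)*(-1) = 187*(-1) = -187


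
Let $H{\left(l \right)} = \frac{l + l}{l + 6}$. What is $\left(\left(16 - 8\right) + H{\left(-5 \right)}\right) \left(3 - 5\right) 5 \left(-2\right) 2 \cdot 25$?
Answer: $-2000$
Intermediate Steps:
$H{\left(l \right)} = \frac{2 l}{6 + l}$
$\left(\left(16 - 8\right) + H{\left(-5 \right)}\right) \left(3 - 5\right) 5 \left(-2\right) 2 \cdot 25 = \left(\left(16 - 8\right) + 2 \left(-5\right) \frac{1}{6 - 5}\right) \left(3 - 5\right) 5 \left(-2\right) 2 \cdot 25 = \left(8 + 2 \left(-5\right) 1^{-1}\right) \left(3 - 5\right) \left(-10\right) 2 \cdot 25 = \left(8 + 2 \left(-5\right) 1\right) \left(-2\right) \left(-10\right) 2 \cdot 25 = \left(8 - 10\right) 20 \cdot 2 \cdot 25 = \left(-2\right) 40 \cdot 25 = \left(-80\right) 25 = -2000$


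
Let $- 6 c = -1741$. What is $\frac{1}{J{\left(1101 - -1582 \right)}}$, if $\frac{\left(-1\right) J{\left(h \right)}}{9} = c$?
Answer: $- \frac{2}{5223} \approx -0.00038292$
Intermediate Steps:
$c = \frac{1741}{6}$ ($c = \left(- \frac{1}{6}\right) \left(-1741\right) = \frac{1741}{6} \approx 290.17$)
$J{\left(h \right)} = - \frac{5223}{2}$ ($J{\left(h \right)} = \left(-9\right) \frac{1741}{6} = - \frac{5223}{2}$)
$\frac{1}{J{\left(1101 - -1582 \right)}} = \frac{1}{- \frac{5223}{2}} = - \frac{2}{5223}$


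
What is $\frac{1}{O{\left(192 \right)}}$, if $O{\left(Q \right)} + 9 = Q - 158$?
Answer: $\frac{1}{25} \approx 0.04$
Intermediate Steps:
$O{\left(Q \right)} = -167 + Q$ ($O{\left(Q \right)} = -9 + \left(Q - 158\right) = -9 + \left(-158 + Q\right) = -167 + Q$)
$\frac{1}{O{\left(192 \right)}} = \frac{1}{-167 + 192} = \frac{1}{25}$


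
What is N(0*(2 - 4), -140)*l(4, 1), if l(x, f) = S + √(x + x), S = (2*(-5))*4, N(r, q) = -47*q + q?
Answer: -257600 + 12880*√2 ≈ -2.3939e+5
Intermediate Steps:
N(r, q) = -46*q
S = -40 (S = -10*4 = -40)
l(x, f) = -40 + √2*√x (l(x, f) = -40 + √(x + x) = -40 + √(2*x) = -40 + √2*√x)
N(0*(2 - 4), -140)*l(4, 1) = (-46*(-140))*(-40 + √2*√4) = 6440*(-40 + √2*2) = 6440*(-40 + 2*√2) = -257600 + 12880*√2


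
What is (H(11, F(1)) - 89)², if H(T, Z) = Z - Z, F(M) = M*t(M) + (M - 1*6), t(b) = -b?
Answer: 7921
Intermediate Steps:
F(M) = -6 + M - M² (F(M) = M*(-M) + (M - 1*6) = -M² + (M - 6) = -M² + (-6 + M) = -6 + M - M²)
H(T, Z) = 0
(H(11, F(1)) - 89)² = (0 - 89)² = (-89)² = 7921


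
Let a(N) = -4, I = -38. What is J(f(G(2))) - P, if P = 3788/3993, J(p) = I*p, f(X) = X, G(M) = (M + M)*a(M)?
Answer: 2423956/3993 ≈ 607.05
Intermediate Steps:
G(M) = -8*M (G(M) = (M + M)*(-4) = (2*M)*(-4) = -8*M)
J(p) = -38*p
P = 3788/3993 (P = 3788*(1/3993) = 3788/3993 ≈ 0.94866)
J(f(G(2))) - P = -(-304)*2 - 1*3788/3993 = -38*(-16) - 3788/3993 = 608 - 3788/3993 = 2423956/3993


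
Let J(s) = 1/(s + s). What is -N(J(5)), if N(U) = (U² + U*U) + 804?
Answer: -40201/50 ≈ -804.02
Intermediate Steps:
J(s) = 1/(2*s)
N(U) = 804 + 2*U² (N(U) = (U² + U²) + 804 = 2*U² + 804 = 804 + 2*U²)
-N(J(5)) = -(804 + 2*((½)/5)²) = -(804 + 2*((½)*(⅕))²) = -(804 + 2*(⅒)²) = -(804 + 2*(1/100)) = -(804 + 1/50) = -1*40201/50 = -40201/50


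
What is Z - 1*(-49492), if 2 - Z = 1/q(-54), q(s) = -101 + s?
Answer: 7671571/155 ≈ 49494.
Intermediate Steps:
Z = 311/155 (Z = 2 - 1/(-101 - 54) = 2 - 1/(-155) = 2 - 1*(-1/155) = 2 + 1/155 = 311/155 ≈ 2.0065)
Z - 1*(-49492) = 311/155 - 1*(-49492) = 311/155 + 49492 = 7671571/155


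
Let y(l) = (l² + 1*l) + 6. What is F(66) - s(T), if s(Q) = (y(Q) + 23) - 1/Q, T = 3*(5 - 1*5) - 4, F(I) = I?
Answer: 99/4 ≈ 24.750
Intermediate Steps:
T = -4 (T = 3*(5 - 5) - 4 = 3*0 - 4 = 0 - 4 = -4)
y(l) = 6 + l + l² (y(l) = (l² + l) + 6 = (l + l²) + 6 = 6 + l + l²)
s(Q) = 29 + Q + Q² - 1/Q (s(Q) = ((6 + Q + Q²) + 23) - 1/Q = (29 + Q + Q²) - 1/Q = 29 + Q + Q² - 1/Q)
F(66) - s(T) = 66 - (29 - 4 + (-4)² - 1/(-4)) = 66 - (29 - 4 + 16 - 1*(-¼)) = 66 - (29 - 4 + 16 + ¼) = 66 - 1*165/4 = 66 - 165/4 = 99/4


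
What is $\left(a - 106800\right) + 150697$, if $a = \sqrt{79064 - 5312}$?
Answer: $43897 + 2 \sqrt{18438} \approx 44169.0$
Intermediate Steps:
$a = 2 \sqrt{18438}$ ($a = \sqrt{73752} = 2 \sqrt{18438} \approx 271.57$)
$\left(a - 106800\right) + 150697 = \left(2 \sqrt{18438} - 106800\right) + 150697 = \left(-106800 + 2 \sqrt{18438}\right) + 150697 = 43897 + 2 \sqrt{18438}$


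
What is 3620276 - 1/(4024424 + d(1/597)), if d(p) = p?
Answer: 8698006799371007/2402581129 ≈ 3.6203e+6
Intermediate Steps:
3620276 - 1/(4024424 + d(1/597)) = 3620276 - 1/(4024424 + 1/597) = 3620276 - 1/2402581129/597 = 3620276 - 1*597/2402581129 = 3620276 - 597/2402581129 = 8698006799371007/2402581129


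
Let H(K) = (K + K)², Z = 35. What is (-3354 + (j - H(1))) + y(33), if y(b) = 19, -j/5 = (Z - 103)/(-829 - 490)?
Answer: -4404481/1319 ≈ -3339.3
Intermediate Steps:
j = -340/1319 (j = -5*(35 - 103)/(-829 - 490) = -(-340)/(-1319) = -(-340)*(-1)/1319 = -5*68/1319 = -340/1319 ≈ -0.25777)
H(K) = 4*K² (H(K) = (2*K)² = 4*K²)
(-3354 + (j - H(1))) + y(33) = (-3354 + (-340/1319 - 4*1²)) + 19 = (-3354 + (-340/1319 - 4)) + 19 = (-3354 - 5616/1319) + 19 = -4429542/1319 + 19 = -4404481/1319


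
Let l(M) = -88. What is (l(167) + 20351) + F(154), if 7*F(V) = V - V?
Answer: 20263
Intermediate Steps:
F(V) = 0 (F(V) = (V - V)/7 = (⅐)*0 = 0)
(l(167) + 20351) + F(154) = (-88 + 20351) + 0 = 20263 + 0 = 20263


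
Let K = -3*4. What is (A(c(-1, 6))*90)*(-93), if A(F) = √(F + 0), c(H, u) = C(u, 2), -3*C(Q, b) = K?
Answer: -16740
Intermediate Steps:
K = -12
C(Q, b) = 4 (C(Q, b) = -⅓*(-12) = 4)
c(H, u) = 4
A(F) = √F
(A(c(-1, 6))*90)*(-93) = (√4*90)*(-93) = (2*90)*(-93) = 180*(-93) = -16740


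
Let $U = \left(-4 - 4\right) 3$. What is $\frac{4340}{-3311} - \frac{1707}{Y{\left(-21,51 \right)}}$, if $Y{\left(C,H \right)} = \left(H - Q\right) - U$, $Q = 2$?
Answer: $- \frac{852671}{34529} \approx -24.694$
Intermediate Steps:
$U = -24$ ($U = \left(-8\right) 3 = -24$)
$Y{\left(C,H \right)} = 22 + H$ ($Y{\left(C,H \right)} = \left(H - 2\right) - -24 = \left(H - 2\right) + 24 = \left(-2 + H\right) + 24 = 22 + H$)
$\frac{4340}{-3311} - \frac{1707}{Y{\left(-21,51 \right)}} = \frac{4340}{-3311} - \frac{1707}{22 + 51} = 4340 \left(- \frac{1}{3311}\right) - \frac{1707}{73} = - \frac{620}{473} - \frac{1707}{73} = - \frac{852671}{34529}$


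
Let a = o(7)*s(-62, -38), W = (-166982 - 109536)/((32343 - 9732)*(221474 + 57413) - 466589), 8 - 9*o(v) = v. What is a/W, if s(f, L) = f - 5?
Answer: 19202953348/113121 ≈ 1.6976e+5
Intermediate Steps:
s(f, L) = -5 + f
o(v) = 8/9 - v/9
W = -12569/286611244 (W = -276518/(22611*278887 - 466589) = -276518/(6305913957 - 466589) = -276518/6305447368 = -276518*1/6305447368 = -12569/286611244 ≈ -4.3854e-5)
a = -67/9 (a = (8/9 - 1/9*7)*(-5 - 62) = (8/9 - 7/9)*(-67) = (1/9)*(-67) = -67/9 ≈ -7.4444)
a/W = -67/(9*(-12569/286611244)) = -67/9*(-286611244/12569) = 19202953348/113121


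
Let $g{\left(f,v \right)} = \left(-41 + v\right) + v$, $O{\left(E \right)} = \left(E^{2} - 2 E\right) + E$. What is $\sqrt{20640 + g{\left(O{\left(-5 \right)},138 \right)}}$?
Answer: $5 \sqrt{835} \approx 144.48$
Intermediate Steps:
$O{\left(E \right)} = E^{2} - E$
$g{\left(f,v \right)} = -41 + 2 v$
$\sqrt{20640 + g{\left(O{\left(-5 \right)},138 \right)}} = \sqrt{20640 + \left(-41 + 2 \cdot 138\right)} = \sqrt{20640 + \left(-41 + 276\right)} = \sqrt{20640 + 235} = \sqrt{20875} = 5 \sqrt{835}$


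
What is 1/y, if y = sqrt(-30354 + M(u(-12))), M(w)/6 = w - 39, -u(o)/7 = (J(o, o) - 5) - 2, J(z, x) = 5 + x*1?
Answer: -I*sqrt(3)/300 ≈ -0.0057735*I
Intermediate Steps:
J(z, x) = 5 + x
u(o) = 14 - 7*o (u(o) = -7*(((5 + o) - 5) - 2) = -7*(o - 2) = -7*(-2 + o) = 14 - 7*o)
M(w) = -234 + 6*w (M(w) = 6*(w - 39) = 6*(-39 + w) = -234 + 6*w)
y = 100*I*sqrt(3) (y = sqrt(-30354 + (-234 + 6*(14 - 7*(-12)))) = sqrt(-30354 + (-234 + 6*(14 + 84))) = sqrt(-30354 + (-234 + 6*98)) = sqrt(-30354 + (-234 + 588)) = sqrt(-30354 + 354) = sqrt(-30000) = 100*I*sqrt(3) ≈ 173.21*I)
1/y = 1/(100*I*sqrt(3)) = -I*sqrt(3)/300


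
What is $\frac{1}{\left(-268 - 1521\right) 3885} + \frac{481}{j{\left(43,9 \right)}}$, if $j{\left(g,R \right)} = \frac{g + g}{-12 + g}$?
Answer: $\frac{103635401329}{597722790} \approx 173.38$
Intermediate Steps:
$j{\left(g,R \right)} = \frac{2 g}{-12 + g}$
$\frac{1}{\left(-268 - 1521\right) 3885} + \frac{481}{j{\left(43,9 \right)}} = \frac{1}{\left(-268 - 1521\right) 3885} + \frac{481}{2 \cdot 43 \frac{1}{-12 + 43}} = \frac{1}{-1789} \cdot \frac{1}{3885} + \frac{481}{2 \cdot 43 \cdot \frac{1}{31}} = \left(- \frac{1}{1789}\right) \frac{1}{3885} + \frac{481}{2 \cdot 43 \cdot \frac{1}{31}} = - \frac{1}{6950265} + \frac{481}{\frac{86}{31}} = - \frac{1}{6950265} + 481 \cdot \frac{31}{86} = - \frac{1}{6950265} + \frac{14911}{86} = \frac{103635401329}{597722790}$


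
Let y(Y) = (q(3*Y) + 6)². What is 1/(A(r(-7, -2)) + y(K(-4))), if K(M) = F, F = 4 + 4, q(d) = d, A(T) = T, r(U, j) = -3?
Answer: 1/897 ≈ 0.0011148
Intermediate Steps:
F = 8
K(M) = 8
y(Y) = (6 + 3*Y)² (y(Y) = (3*Y + 6)² = (6 + 3*Y)²)
1/(A(r(-7, -2)) + y(K(-4))) = 1/(-3 + 9*(2 + 8)²) = 1/(-3 + 9*10²) = 1/(-3 + 9*100) = 1/(-3 + 900) = 1/897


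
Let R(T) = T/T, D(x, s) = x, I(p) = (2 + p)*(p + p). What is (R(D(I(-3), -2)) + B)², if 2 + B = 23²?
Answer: 278784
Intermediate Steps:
I(p) = 2*p*(2 + p) (I(p) = (2 + p)*(2*p) = 2*p*(2 + p))
R(T) = 1
B = 527 (B = -2 + 23² = -2 + 529 = 527)
(R(D(I(-3), -2)) + B)² = (1 + 527)² = 528² = 278784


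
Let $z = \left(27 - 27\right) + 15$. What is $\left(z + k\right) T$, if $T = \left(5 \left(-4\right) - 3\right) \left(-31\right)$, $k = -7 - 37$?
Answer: $-20677$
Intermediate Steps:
$z = 15$ ($z = 0 + 15 = 15$)
$k = -44$
$T = 713$ ($T = \left(-20 - 3\right) \left(-31\right) = \left(-23\right) \left(-31\right) = 713$)
$\left(z + k\right) T = \left(15 - 44\right) 713 = \left(-29\right) 713 = -20677$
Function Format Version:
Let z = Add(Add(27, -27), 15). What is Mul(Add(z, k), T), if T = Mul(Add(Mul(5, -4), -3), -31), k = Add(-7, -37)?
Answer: -20677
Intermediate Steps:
z = 15 (z = Add(0, 15) = 15)
k = -44
T = 713 (T = Mul(Add(-20, -3), -31) = Mul(-23, -31) = 713)
Mul(Add(z, k), T) = Mul(Add(15, -44), 713) = Mul(-29, 713) = -20677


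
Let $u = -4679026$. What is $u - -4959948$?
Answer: $280922$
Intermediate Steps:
$u - -4959948 = -4679026 - -4959948 = -4679026 + 4959948 = 280922$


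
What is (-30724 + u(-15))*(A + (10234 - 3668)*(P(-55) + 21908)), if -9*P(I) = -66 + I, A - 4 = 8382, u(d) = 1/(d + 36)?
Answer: -119408761858048/27 ≈ -4.4225e+12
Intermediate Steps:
u(d) = 1/(36 + d)
A = 8386 (A = 4 + 8382 = 8386)
P(I) = 22/3 - I/9 (P(I) = -(-66 + I)/9 = 22/3 - I/9)
(-30724 + u(-15))*(A + (10234 - 3668)*(P(-55) + 21908)) = (-30724 + 1/(36 - 15))*(8386 + (10234 - 3668)*((22/3 - ⅑*(-55)) + 21908)) = (-30724 + 1/21)*(8386 + 6566*((22/3 + 55/9) + 21908)) = (-30724 + 1/21)*(8386 + 6566*(121/9 + 21908)) = -645203*(8386 + 6566*(197293/9))/21 = -645203*(8386 + 1295425838/9)/21 = -645203/21*1295501312/9 = -119408761858048/27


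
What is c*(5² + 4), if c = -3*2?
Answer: -174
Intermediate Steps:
c = -6
c*(5² + 4) = -6*(5² + 4) = -6*(25 + 4) = -6*29 = -174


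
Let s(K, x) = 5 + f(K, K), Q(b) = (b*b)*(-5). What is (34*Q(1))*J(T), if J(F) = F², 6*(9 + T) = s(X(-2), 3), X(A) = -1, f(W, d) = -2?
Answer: -24565/2 ≈ -12283.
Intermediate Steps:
Q(b) = -5*b² (Q(b) = b²*(-5) = -5*b²)
s(K, x) = 3 (s(K, x) = 5 - 2 = 3)
T = -17/2 (T = -9 + (⅙)*3 = -9 + ½ = -17/2 ≈ -8.5000)
(34*Q(1))*J(T) = (34*(-5*1²))*(-17/2)² = (34*(-5*1))*(289/4) = (34*(-5))*(289/4) = -170*289/4 = -24565/2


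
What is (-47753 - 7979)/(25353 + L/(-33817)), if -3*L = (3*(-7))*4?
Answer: -269241292/122480339 ≈ -2.1982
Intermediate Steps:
L = 28 (L = -3*(-7)*4/3 = -(-7)*4 = -⅓*(-84) = 28)
(-47753 - 7979)/(25353 + L/(-33817)) = (-47753 - 7979)/(25353 + 28/(-33817)) = -55732/(25353 + 28*(-1/33817)) = -55732/(25353 - 4/4831) = -55732/122480339/4831 = -55732*4831/122480339 = -269241292/122480339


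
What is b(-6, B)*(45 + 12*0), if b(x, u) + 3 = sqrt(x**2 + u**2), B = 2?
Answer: -135 + 90*sqrt(10) ≈ 149.60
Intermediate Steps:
b(x, u) = -3 + sqrt(u**2 + x**2) (b(x, u) = -3 + sqrt(x**2 + u**2) = -3 + sqrt(u**2 + x**2))
b(-6, B)*(45 + 12*0) = (-3 + sqrt(2**2 + (-6)**2))*(45 + 12*0) = (-3 + sqrt(4 + 36))*(45 + 0) = (-3 + sqrt(40))*45 = (-3 + 2*sqrt(10))*45 = -135 + 90*sqrt(10)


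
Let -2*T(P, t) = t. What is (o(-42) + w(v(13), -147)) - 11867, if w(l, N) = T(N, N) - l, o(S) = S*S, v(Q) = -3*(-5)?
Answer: -20089/2 ≈ -10045.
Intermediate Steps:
v(Q) = 15
T(P, t) = -t/2
o(S) = S²
w(l, N) = -l - N/2 (w(l, N) = -N/2 - l = -l - N/2)
(o(-42) + w(v(13), -147)) - 11867 = ((-42)² + (-1*15 - ½*(-147))) - 11867 = (1764 + (-15 + 147/2)) - 11867 = (1764 + 117/2) - 11867 = 3645/2 - 11867 = -20089/2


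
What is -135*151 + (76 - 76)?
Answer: -20385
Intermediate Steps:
-135*151 + (76 - 76) = -20385 + 0 = -20385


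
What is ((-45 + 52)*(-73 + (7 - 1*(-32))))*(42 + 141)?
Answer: -43554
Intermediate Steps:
((-45 + 52)*(-73 + (7 - 1*(-32))))*(42 + 141) = (7*(-73 + (7 + 32)))*183 = (7*(-73 + 39))*183 = (7*(-34))*183 = -238*183 = -43554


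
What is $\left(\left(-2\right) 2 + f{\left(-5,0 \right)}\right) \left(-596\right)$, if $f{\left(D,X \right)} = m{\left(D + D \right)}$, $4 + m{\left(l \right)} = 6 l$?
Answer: $40528$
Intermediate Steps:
$m{\left(l \right)} = -4 + 6 l$
$f{\left(D,X \right)} = -4 + 12 D$ ($f{\left(D,X \right)} = -4 + 6 \left(D + D\right) = -4 + 6 \cdot 2 D = -4 + 12 D$)
$\left(\left(-2\right) 2 + f{\left(-5,0 \right)}\right) \left(-596\right) = \left(\left(-2\right) 2 + \left(-4 + 12 \left(-5\right)\right)\right) \left(-596\right) = \left(-4 - 64\right) \left(-596\right) = \left(-68\right) \left(-596\right) = 40528$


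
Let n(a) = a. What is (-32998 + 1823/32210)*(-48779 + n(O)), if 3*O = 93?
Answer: 25906241213118/16105 ≈ 1.6086e+9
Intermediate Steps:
O = 31 (O = (⅓)*93 = 31)
(-32998 + 1823/32210)*(-48779 + n(O)) = (-32998 + 1823/32210)*(-48779 + 31) = (-32998 + 1823*(1/32210))*(-48748) = (-32998 + 1823/32210)*(-48748) = -1062863757/32210*(-48748) = 25906241213118/16105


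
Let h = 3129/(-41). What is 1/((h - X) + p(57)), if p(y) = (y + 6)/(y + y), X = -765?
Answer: 1558/1073829 ≈ 0.0014509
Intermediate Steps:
h = -3129/41 (h = 3129*(-1/41) = -3129/41 ≈ -76.317)
p(y) = (6 + y)/(2*y) (p(y) = (6 + y)/((2*y)) = (6 + y)*(1/(2*y)) = (6 + y)/(2*y))
1/((h - X) + p(57)) = 1/((-3129/41 - 1*(-765)) + (½)*(6 + 57)/57) = 1/((-3129/41 + 765) + (½)*(1/57)*63) = 1/(28236/41 + 21/38) = 1/(1073829/1558) = 1558/1073829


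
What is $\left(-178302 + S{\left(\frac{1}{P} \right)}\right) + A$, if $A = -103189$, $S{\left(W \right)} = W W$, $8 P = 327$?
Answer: $- \frac{30099551075}{106929} \approx -2.8149 \cdot 10^{5}$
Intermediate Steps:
$P = \frac{327}{8}$ ($P = \frac{1}{8} \cdot 327 = \frac{327}{8} \approx 40.875$)
$S{\left(W \right)} = W^{2}$
$\left(-178302 + S{\left(\frac{1}{P} \right)}\right) + A = \left(-178302 + \left(\frac{1}{\frac{327}{8}}\right)^{2}\right) - 103189 = \left(-178302 + \left(\frac{8}{327}\right)^{2}\right) - 103189 = \left(-178302 + \frac{64}{106929}\right) - 103189 = - \frac{19065654494}{106929} - 103189 = - \frac{30099551075}{106929}$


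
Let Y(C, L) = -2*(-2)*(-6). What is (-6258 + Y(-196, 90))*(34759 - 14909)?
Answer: -124697700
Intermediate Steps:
Y(C, L) = -24 (Y(C, L) = 4*(-6) = -24)
(-6258 + Y(-196, 90))*(34759 - 14909) = (-6258 - 24)*(34759 - 14909) = -6282*19850 = -124697700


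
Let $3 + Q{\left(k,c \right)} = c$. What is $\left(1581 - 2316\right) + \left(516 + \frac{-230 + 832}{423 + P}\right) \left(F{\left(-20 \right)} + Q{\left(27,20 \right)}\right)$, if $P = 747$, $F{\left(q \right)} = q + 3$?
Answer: $-735$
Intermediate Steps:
$F{\left(q \right)} = 3 + q$
$Q{\left(k,c \right)} = -3 + c$
$\left(1581 - 2316\right) + \left(516 + \frac{-230 + 832}{423 + P}\right) \left(F{\left(-20 \right)} + Q{\left(27,20 \right)}\right) = \left(1581 - 2316\right) + \left(516 + \frac{-230 + 832}{423 + 747}\right) \left(\left(3 - 20\right) + \left(-3 + 20\right)\right) = -735 + \left(516 + \frac{602}{1170}\right) \left(-17 + 17\right) = -735 + \left(516 + 602 \cdot \frac{1}{1170}\right) 0 = -735 + \left(516 + \frac{301}{585}\right) 0 = -735 + \frac{302161}{585} \cdot 0 = -735 + 0 = -735$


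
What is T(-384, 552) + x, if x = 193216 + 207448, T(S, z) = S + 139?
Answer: 400419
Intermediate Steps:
T(S, z) = 139 + S
x = 400664
T(-384, 552) + x = (139 - 384) + 400664 = -245 + 400664 = 400419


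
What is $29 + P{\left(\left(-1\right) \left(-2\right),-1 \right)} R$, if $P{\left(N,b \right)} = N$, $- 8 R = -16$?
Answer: $33$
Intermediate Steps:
$R = 2$ ($R = \left(- \frac{1}{8}\right) \left(-16\right) = 2$)
$29 + P{\left(\left(-1\right) \left(-2\right),-1 \right)} R = 29 + \left(-1\right) \left(-2\right) 2 = 29 + 2 \cdot 2 = 29 + 4 = 33$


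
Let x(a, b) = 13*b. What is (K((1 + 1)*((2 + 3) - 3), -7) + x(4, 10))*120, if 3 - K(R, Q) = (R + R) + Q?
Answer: 15840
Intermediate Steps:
K(R, Q) = 3 - Q - 2*R (K(R, Q) = 3 - ((R + R) + Q) = 3 - (2*R + Q) = 3 - (Q + 2*R) = 3 + (-Q - 2*R) = 3 - Q - 2*R)
(K((1 + 1)*((2 + 3) - 3), -7) + x(4, 10))*120 = ((3 - 1*(-7) - 2*(1 + 1)*((2 + 3) - 3)) + 13*10)*120 = ((3 + 7 - 4*(5 - 3)) + 130)*120 = ((3 + 7 - 4*2) + 130)*120 = ((3 + 7 - 2*4) + 130)*120 = ((3 + 7 - 8) + 130)*120 = (2 + 130)*120 = 132*120 = 15840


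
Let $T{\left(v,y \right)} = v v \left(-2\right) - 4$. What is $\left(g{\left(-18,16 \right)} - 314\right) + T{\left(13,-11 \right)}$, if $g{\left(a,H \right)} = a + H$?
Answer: $-658$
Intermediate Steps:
$g{\left(a,H \right)} = H + a$
$T{\left(v,y \right)} = -4 - 2 v^{2}$ ($T{\left(v,y \right)} = v^{2} \left(-2\right) - 4 = - 2 v^{2} - 4 = -4 - 2 v^{2}$)
$\left(g{\left(-18,16 \right)} - 314\right) + T{\left(13,-11 \right)} = \left(\left(16 - 18\right) - 314\right) - \left(4 + 2 \cdot 13^{2}\right) = \left(-2 - 314\right) - 342 = -316 - 342 = -658$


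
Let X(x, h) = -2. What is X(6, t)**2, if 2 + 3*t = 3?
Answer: 4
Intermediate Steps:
t = 1/3 (t = -2/3 + (1/3)*3 = -2/3 + 1 = 1/3 ≈ 0.33333)
X(6, t)**2 = (-2)**2 = 4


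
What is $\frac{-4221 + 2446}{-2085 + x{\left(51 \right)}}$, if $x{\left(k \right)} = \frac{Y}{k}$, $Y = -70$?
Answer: $\frac{18105}{21281} \approx 0.85076$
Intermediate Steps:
$x{\left(k \right)} = - \frac{70}{k}$
$\frac{-4221 + 2446}{-2085 + x{\left(51 \right)}} = \frac{-4221 + 2446}{-2085 - \frac{70}{51}} = - \frac{1775}{-2085 - \frac{70}{51}} = - \frac{1775}{- \frac{106405}{51}} = \left(-1775\right) \left(- \frac{51}{106405}\right) = \frac{18105}{21281}$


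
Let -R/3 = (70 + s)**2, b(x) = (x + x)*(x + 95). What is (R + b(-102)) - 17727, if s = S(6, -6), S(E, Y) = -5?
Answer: -28974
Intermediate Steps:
b(x) = 2*x*(95 + x) (b(x) = (2*x)*(95 + x) = 2*x*(95 + x))
s = -5
R = -12675 (R = -3*(70 - 5)**2 = -3*65**2 = -3*4225 = -12675)
(R + b(-102)) - 17727 = (-12675 + 2*(-102)*(95 - 102)) - 17727 = (-12675 + 2*(-102)*(-7)) - 17727 = (-12675 + 1428) - 17727 = -11247 - 17727 = -28974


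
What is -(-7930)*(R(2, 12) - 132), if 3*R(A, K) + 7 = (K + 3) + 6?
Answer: -3029260/3 ≈ -1.0098e+6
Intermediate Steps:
R(A, K) = ⅔ + K/3 (R(A, K) = -7/3 + ((K + 3) + 6)/3 = -7/3 + ((3 + K) + 6)/3 = -7/3 + (9 + K)/3 = -7/3 + (3 + K/3) = ⅔ + K/3)
-(-7930)*(R(2, 12) - 132) = -(-7930)*((⅔ + (⅓)*12) - 132) = -(-7930)*((⅔ + 4) - 132) = -(-7930)*(14/3 - 132) = -(-7930)*(-382)/3 = -61*49660/3 = -3029260/3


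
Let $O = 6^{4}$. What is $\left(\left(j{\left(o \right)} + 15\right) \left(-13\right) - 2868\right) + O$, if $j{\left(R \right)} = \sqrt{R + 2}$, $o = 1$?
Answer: $-1767 - 13 \sqrt{3} \approx -1789.5$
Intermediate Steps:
$j{\left(R \right)} = \sqrt{2 + R}$
$O = 1296$
$\left(\left(j{\left(o \right)} + 15\right) \left(-13\right) - 2868\right) + O = \left(\left(\sqrt{2 + 1} + 15\right) \left(-13\right) - 2868\right) + 1296 = \left(\left(\sqrt{3} + 15\right) \left(-13\right) - 2868\right) + 1296 = \left(\left(15 + \sqrt{3}\right) \left(-13\right) - 2868\right) + 1296 = \left(\left(-195 - 13 \sqrt{3}\right) - 2868\right) + 1296 = \left(-3063 - 13 \sqrt{3}\right) + 1296 = -1767 - 13 \sqrt{3}$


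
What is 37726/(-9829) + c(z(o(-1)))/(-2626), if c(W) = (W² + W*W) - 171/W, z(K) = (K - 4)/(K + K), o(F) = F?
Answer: -75783873/19854580 ≈ -3.8169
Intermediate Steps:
z(K) = (-4 + K)/(2*K) (z(K) = (-4 + K)/((2*K)) = (-4 + K)*(1/(2*K)) = (-4 + K)/(2*K))
c(W) = -171/W + 2*W² (c(W) = (W² + W²) - 171/W = 2*W² - 171/W = -171/W + 2*W²)
37726/(-9829) + c(z(o(-1)))/(-2626) = 37726/(-9829) + ((-171 + 2*((½)*(-4 - 1)/(-1))³)/(((½)*(-4 - 1)/(-1))))/(-2626) = 37726*(-1/9829) + ((-171 + 2*((½)*(-1)*(-5))³)/(((½)*(-1)*(-5))))*(-1/2626) = -37726/9829 + ((-171 + 2*(5/2)³)/(5/2))*(-1/2626) = -37726/9829 + (2*(-171 + 2*(125/8))/5)*(-1/2626) = -37726/9829 + (2*(-171 + 125/4)/5)*(-1/2626) = -37726/9829 + ((⅖)*(-559/4))*(-1/2626) = -37726/9829 - 559/10*(-1/2626) = -37726/9829 + 43/2020 = -75783873/19854580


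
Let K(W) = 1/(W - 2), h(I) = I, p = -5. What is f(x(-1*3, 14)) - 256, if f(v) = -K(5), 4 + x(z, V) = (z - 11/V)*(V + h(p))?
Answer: -769/3 ≈ -256.33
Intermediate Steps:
K(W) = 1/(-2 + W)
x(z, V) = -4 + (-5 + V)*(z - 11/V) (x(z, V) = -4 + (z - 11/V)*(V - 5) = -4 + (z - 11/V)*(-5 + V) = -4 + (-5 + V)*(z - 11/V))
f(v) = -⅓ (f(v) = -1/(-2 + 5) = -1/3 = -1*⅓ = -⅓)
f(x(-1*3, 14)) - 256 = -⅓ - 256 = -769/3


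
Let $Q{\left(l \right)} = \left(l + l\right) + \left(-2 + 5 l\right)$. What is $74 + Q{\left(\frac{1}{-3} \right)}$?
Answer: $\frac{209}{3} \approx 69.667$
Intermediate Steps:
$Q{\left(l \right)} = -2 + 7 l$ ($Q{\left(l \right)} = 2 l + \left(-2 + 5 l\right) = -2 + 7 l$)
$74 + Q{\left(\frac{1}{-3} \right)} = 74 + \left(-2 + \frac{7}{-3}\right) = 74 + \left(-2 + 7 \left(- \frac{1}{3}\right)\right) = 74 - \frac{13}{3} = \frac{209}{3}$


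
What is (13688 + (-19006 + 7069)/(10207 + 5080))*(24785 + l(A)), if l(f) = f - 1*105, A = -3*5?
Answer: 5160818741135/15287 ≈ 3.3760e+8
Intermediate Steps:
A = -15
l(f) = -105 + f (l(f) = f - 105 = -105 + f)
(13688 + (-19006 + 7069)/(10207 + 5080))*(24785 + l(A)) = (13688 + (-19006 + 7069)/(10207 + 5080))*(24785 + (-105 - 15)) = (13688 - 11937/15287)*(24785 - 120) = (13688 - 11937*1/15287)*24665 = (13688 - 11937/15287)*24665 = (209236519/15287)*24665 = 5160818741135/15287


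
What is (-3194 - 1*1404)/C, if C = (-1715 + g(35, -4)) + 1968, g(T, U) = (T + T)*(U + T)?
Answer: -4598/2423 ≈ -1.8976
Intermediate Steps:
g(T, U) = 2*T*(T + U) (g(T, U) = (2*T)*(T + U) = 2*T*(T + U))
C = 2423 (C = (-1715 + 2*35*(35 - 4)) + 1968 = (-1715 + 2*35*31) + 1968 = (-1715 + 2170) + 1968 = 455 + 1968 = 2423)
(-3194 - 1*1404)/C = (-3194 - 1*1404)/2423 = (-3194 - 1404)*(1/2423) = -4598*1/2423 = -4598/2423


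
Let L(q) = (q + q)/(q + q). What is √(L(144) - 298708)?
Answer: I*√298707 ≈ 546.54*I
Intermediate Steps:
L(q) = 1 (L(q) = (2*q)/((2*q)) = (2*q)*(1/(2*q)) = 1)
√(L(144) - 298708) = √(1 - 298708) = √(-298707) = I*√298707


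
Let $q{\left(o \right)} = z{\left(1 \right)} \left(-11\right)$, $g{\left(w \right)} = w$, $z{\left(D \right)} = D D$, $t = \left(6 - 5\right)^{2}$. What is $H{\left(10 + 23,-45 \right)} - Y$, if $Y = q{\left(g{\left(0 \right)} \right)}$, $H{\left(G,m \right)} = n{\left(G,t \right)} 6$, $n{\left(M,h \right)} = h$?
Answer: $17$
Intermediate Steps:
$t = 1$ ($t = 1^{2} = 1$)
$z{\left(D \right)} = D^{2}$
$q{\left(o \right)} = -11$ ($q{\left(o \right)} = 1^{2} \left(-11\right) = 1 \left(-11\right) = -11$)
$H{\left(G,m \right)} = 6$ ($H{\left(G,m \right)} = 1 \cdot 6 = 6$)
$Y = -11$
$H{\left(10 + 23,-45 \right)} - Y = 6 - -11 = 6 + 11 = 17$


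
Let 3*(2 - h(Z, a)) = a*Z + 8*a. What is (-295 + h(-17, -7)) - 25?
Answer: -339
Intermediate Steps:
h(Z, a) = 2 - 8*a/3 - Z*a/3 (h(Z, a) = 2 - (a*Z + 8*a)/3 = 2 - (Z*a + 8*a)/3 = 2 - (8*a + Z*a)/3 = 2 + (-8*a/3 - Z*a/3) = 2 - 8*a/3 - Z*a/3)
(-295 + h(-17, -7)) - 25 = (-295 + (2 - 8/3*(-7) - 1/3*(-17)*(-7))) - 25 = (-295 + (2 + 56/3 - 119/3)) - 25 = (-295 - 19) - 25 = -314 - 25 = -339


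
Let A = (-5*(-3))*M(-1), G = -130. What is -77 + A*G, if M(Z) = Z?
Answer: 1873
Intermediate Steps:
A = -15 (A = -5*(-3)*(-1) = 15*(-1) = -15)
-77 + A*G = -77 - 15*(-130) = -77 + 1950 = 1873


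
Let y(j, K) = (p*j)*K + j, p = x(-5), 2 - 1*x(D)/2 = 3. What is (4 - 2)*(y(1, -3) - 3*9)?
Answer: -40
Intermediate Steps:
x(D) = -2 (x(D) = 4 - 2*3 = 4 - 6 = -2)
p = -2
y(j, K) = j - 2*K*j (y(j, K) = (-2*j)*K + j = -2*K*j + j = j - 2*K*j)
(4 - 2)*(y(1, -3) - 3*9) = (4 - 2)*(1*(1 - 2*(-3)) - 3*9) = 2*(1*(1 + 6) - 1*27) = 2*(1*7 - 27) = 2*(7 - 27) = 2*(-20) = -40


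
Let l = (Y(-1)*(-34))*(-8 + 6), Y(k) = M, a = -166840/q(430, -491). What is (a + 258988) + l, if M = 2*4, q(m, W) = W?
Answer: 127597052/491 ≈ 2.5987e+5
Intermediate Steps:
M = 8
a = 166840/491 (a = -166840/(-491) = -166840*(-1/491) = 166840/491 ≈ 339.80)
Y(k) = 8
l = 544 (l = (8*(-34))*(-8 + 6) = -272*(-2) = 544)
(a + 258988) + l = (166840/491 + 258988) + 544 = 127329948/491 + 544 = 127597052/491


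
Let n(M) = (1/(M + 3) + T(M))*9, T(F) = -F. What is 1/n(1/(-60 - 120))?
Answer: 10780/32939 ≈ 0.32727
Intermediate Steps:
n(M) = -9*M + 9/(3 + M) (n(M) = (1/(M + 3) - M)*9 = (1/(3 + M) - M)*9 = -9*M + 9/(3 + M))
1/n(1/(-60 - 120)) = 1/(9*(1 - (1/(-60 - 120))**2 - 3/(-60 - 120))/(3 + 1/(-60 - 120))) = 1/(9*(1 - (1/(-180))**2 - 3/(-180))/(3 + 1/(-180))) = 1/(9*(1 - (-1/180)**2 - 3*(-1/180))/(3 - 1/180)) = 1/(9*(1 - 1*1/32400 + 1/60)/(539/180)) = 1/(9*(180/539)*(1 - 1/32400 + 1/60)) = 1/(9*(180/539)*(32939/32400)) = 1/(32939/10780) = 10780/32939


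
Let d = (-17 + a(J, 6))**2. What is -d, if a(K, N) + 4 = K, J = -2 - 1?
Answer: -576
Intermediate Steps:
J = -3
a(K, N) = -4 + K
d = 576 (d = (-17 + (-4 - 3))**2 = (-17 - 7)**2 = (-24)**2 = 576)
-d = -1*576 = -576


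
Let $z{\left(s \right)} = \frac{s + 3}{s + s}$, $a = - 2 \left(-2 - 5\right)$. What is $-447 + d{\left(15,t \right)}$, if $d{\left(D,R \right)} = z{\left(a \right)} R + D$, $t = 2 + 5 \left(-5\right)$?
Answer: $- \frac{12487}{28} \approx -445.96$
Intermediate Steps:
$a = 14$ ($a = \left(-2\right) \left(-7\right) = 14$)
$z{\left(s \right)} = \frac{3 + s}{2 s}$
$t = -23$ ($t = 2 - 25 = -23$)
$d{\left(D,R \right)} = D + \frac{17 R}{28}$ ($d{\left(D,R \right)} = \frac{3 + 14}{2 \cdot 14} R + D = \frac{1}{2} \cdot \frac{1}{14} \cdot 17 R + D = \frac{17 R}{28} + D = D + \frac{17 R}{28}$)
$-447 + d{\left(15,t \right)} = -447 + \left(15 + \frac{17}{28} \left(-23\right)\right) = -447 + \left(15 - \frac{391}{28}\right) = -447 + \frac{29}{28} = - \frac{12487}{28}$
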